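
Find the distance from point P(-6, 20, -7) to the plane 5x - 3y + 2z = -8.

distance = |a·x₀ + b·y₀ + c·z₀ - d| / √(a² + b² + c²)
  = |5·(-6) + (-3)·20 + 2·(-7) - (-8)| / √(5² + (-3)² + 2²)
  = |-30 - 60 - 14 + 8| / √(25 + 9 + 4)
  = |-96| / √38
  = 96 / 6.164
  ≈ 15.57

15.57


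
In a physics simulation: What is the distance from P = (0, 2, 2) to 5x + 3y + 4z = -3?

distance = |a·x₀ + b·y₀ + c·z₀ - d| / √(a² + b² + c²)
  = |5·0 + 3·2 + 4·2 - (-3)| / √(5² + 3² + 4²)
  = |0 + 6 + 8 + 3| / √(25 + 9 + 16)
  = |17| / √50
  = 17 / 7.071
  ≈ 2.404

2.404


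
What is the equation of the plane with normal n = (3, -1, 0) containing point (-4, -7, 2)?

The plane through P with normal n = (a, b, c) satisfies n·(r - P) = 0,
i.e. ax + by + cz = a·x₀ + b·y₀ + c·z₀.
d = 3·(-4) + (-1)·(-7) + 0·2
  = -12 + 7 + 0
  = -5
Equation: 3x - y = -5

3x - y = -5


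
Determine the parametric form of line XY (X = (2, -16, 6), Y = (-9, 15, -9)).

Direction vector d = Y - X = (-9 - 2, 15 + 16, -9 - 6) = (-11, 31, -15)
Parametric form r = X + t·d:
x = 2 - 11t, y = -16 + 31t, z = 6 - 15t

x = 2 - 11t, y = -16 + 31t, z = 6 - 15t


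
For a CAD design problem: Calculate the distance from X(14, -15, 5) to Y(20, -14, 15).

d = √[(x₂-x₁)² + (y₂-y₁)² + (z₂-z₁)²]
  = √[6² + 1² + 10²]
  = √[36 + 1 + 100]
  = √137
  ≈ 11.7

11.7


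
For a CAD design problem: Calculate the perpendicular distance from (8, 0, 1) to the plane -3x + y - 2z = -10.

distance = |a·x₀ + b·y₀ + c·z₀ - d| / √(a² + b² + c²)
  = |(-3)·8 + 1·0 + (-2)·1 - (-10)| / √((-3)² + 1² + (-2)²)
  = |-24 + 0 - 2 + 10| / √(9 + 1 + 4)
  = |-16| / √14
  = 16 / 3.742
  ≈ 4.276

4.276


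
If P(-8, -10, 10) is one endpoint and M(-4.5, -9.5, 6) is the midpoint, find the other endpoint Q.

Q = 2M - P
  = (2·(-4.5) - (-8), 2·(-9.5) - (-10), 2·6 - 10)
  = (-9 + 8, -19 + 10, 12 - 10)
  = (-1, -9, 2)

(-1, -9, 2)


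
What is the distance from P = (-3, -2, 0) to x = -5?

distance = |a·x₀ + b·y₀ + c·z₀ - d| / √(a² + b² + c²)
  = |1·(-3) + 0·(-2) + 0·0 - (-5)| / √(1² + 0² + 0²)
  = |-3 + 0 + 0 + 5| / √(1 + 0 + 0)
  = |2| / √1
  = 2 / 1
  ≈ 2

2


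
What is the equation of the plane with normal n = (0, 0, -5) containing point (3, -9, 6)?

The plane through P with normal n = (a, b, c) satisfies n·(r - P) = 0,
i.e. ax + by + cz = a·x₀ + b·y₀ + c·z₀.
d = 0·3 + 0·(-9) + (-5)·6
  = 0 + 0 - 30
  = -30
Equation: -5z = -30

-5z = -30


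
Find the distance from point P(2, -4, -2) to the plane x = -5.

distance = |a·x₀ + b·y₀ + c·z₀ - d| / √(a² + b² + c²)
  = |1·2 + 0·(-4) + 0·(-2) - (-5)| / √(1² + 0² + 0²)
  = |2 + 0 + 0 + 5| / √(1 + 0 + 0)
  = |7| / √1
  = 7 / 1
  ≈ 7

7


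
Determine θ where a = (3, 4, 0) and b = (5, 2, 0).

a·b = 3·5 + 4·2 + 0·0 = 15 + 8 + 0 = 23
|a| = √(3² + 4² + 0²) = √25 ≈ 5
|b| = √(5² + 2² + 0²) = √29 ≈ 5.385
cos θ = (a·b)/(|a||b|) = 23/(5·5.385) ≈ 0.8542
θ = arccos(0.8542) ≈ 31.33°

31.33°


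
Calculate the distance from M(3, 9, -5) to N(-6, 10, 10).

d = √[(x₂-x₁)² + (y₂-y₁)² + (z₂-z₁)²]
  = √[(-9)² + 1² + 15²]
  = √[81 + 1 + 225]
  = √307
  ≈ 17.52

17.52


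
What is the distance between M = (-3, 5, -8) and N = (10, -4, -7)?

d = √[(x₂-x₁)² + (y₂-y₁)² + (z₂-z₁)²]
  = √[13² + (-9)² + 1²]
  = √[169 + 81 + 1]
  = √251
  ≈ 15.84

15.84


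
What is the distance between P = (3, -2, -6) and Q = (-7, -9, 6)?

d = √[(x₂-x₁)² + (y₂-y₁)² + (z₂-z₁)²]
  = √[(-10)² + (-7)² + 12²]
  = √[100 + 49 + 144]
  = √293
  ≈ 17.12

17.12


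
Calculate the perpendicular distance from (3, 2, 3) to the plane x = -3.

distance = |a·x₀ + b·y₀ + c·z₀ - d| / √(a² + b² + c²)
  = |1·3 + 0·2 + 0·3 - (-3)| / √(1² + 0² + 0²)
  = |3 + 0 + 0 + 3| / √(1 + 0 + 0)
  = |6| / √1
  = 6 / 1
  ≈ 6

6


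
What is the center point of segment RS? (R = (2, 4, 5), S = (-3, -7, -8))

M = ((x₁+x₂)/2, (y₁+y₂)/2, (z₁+z₂)/2)
  = ((2 - 3)/2, (4 - 7)/2, (5 - 8)/2)
  = (-1/2, -3/2, -3/2)
  = (-0.5, -1.5, -1.5)

(-0.5, -1.5, -1.5)


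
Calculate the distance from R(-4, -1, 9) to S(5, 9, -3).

d = √[(x₂-x₁)² + (y₂-y₁)² + (z₂-z₁)²]
  = √[9² + 10² + (-12)²]
  = √[81 + 100 + 144]
  = √325
  ≈ 18.03

18.03


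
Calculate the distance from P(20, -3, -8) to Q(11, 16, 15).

d = √[(x₂-x₁)² + (y₂-y₁)² + (z₂-z₁)²]
  = √[(-9)² + 19² + 23²]
  = √[81 + 361 + 529]
  = √971
  ≈ 31.16

31.16


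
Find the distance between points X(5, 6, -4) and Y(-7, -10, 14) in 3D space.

d = √[(x₂-x₁)² + (y₂-y₁)² + (z₂-z₁)²]
  = √[(-12)² + (-16)² + 18²]
  = √[144 + 256 + 324]
  = √724
  ≈ 26.91

26.91


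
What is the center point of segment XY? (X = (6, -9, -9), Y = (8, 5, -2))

M = ((x₁+x₂)/2, (y₁+y₂)/2, (z₁+z₂)/2)
  = ((6 + 8)/2, (-9 + 5)/2, (-9 - 2)/2)
  = (14/2, -4/2, -11/2)
  = (7, -2, -5.5)

(7, -2, -5.5)


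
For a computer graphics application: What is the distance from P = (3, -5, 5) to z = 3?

distance = |a·x₀ + b·y₀ + c·z₀ - d| / √(a² + b² + c²)
  = |0·3 + 0·(-5) + 1·5 - 3| / √(0² + 0² + 1²)
  = |0 + 0 + 5 - 3| / √(0 + 0 + 1)
  = |2| / √1
  = 2 / 1
  ≈ 2

2


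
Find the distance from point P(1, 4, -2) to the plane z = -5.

distance = |a·x₀ + b·y₀ + c·z₀ - d| / √(a² + b² + c²)
  = |0·1 + 0·4 + 1·(-2) - (-5)| / √(0² + 0² + 1²)
  = |0 + 0 - 2 + 5| / √(0 + 0 + 1)
  = |3| / √1
  = 3 / 1
  ≈ 3

3


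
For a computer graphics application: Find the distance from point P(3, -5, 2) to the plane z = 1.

distance = |a·x₀ + b·y₀ + c·z₀ - d| / √(a² + b² + c²)
  = |0·3 + 0·(-5) + 1·2 - 1| / √(0² + 0² + 1²)
  = |0 + 0 + 2 - 1| / √(0 + 0 + 1)
  = |1| / √1
  = 1 / 1
  ≈ 1

1


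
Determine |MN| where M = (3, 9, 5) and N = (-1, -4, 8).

d = √[(x₂-x₁)² + (y₂-y₁)² + (z₂-z₁)²]
  = √[(-4)² + (-13)² + 3²]
  = √[16 + 169 + 9]
  = √194
  ≈ 13.93

13.93


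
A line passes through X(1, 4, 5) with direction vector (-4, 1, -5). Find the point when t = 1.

P(t) = X + t·d
  = (1 + (-4)·1, 4 + 1·1, 5 + (-5)·1)
  = (1 - 4, 4 + 1, 5 - 5)
  = (-3, 5, 0)

(-3, 5, 0)


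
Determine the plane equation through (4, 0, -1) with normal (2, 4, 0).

The plane through P with normal n = (a, b, c) satisfies n·(r - P) = 0,
i.e. ax + by + cz = a·x₀ + b·y₀ + c·z₀.
d = 2·4 + 4·0 + 0·(-1)
  = 8 + 0 + 0
  = 8
Equation: 2x + 4y = 8

2x + 4y = 8


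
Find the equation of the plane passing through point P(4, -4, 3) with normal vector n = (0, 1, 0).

The plane through P with normal n = (a, b, c) satisfies n·(r - P) = 0,
i.e. ax + by + cz = a·x₀ + b·y₀ + c·z₀.
d = 0·4 + 1·(-4) + 0·3
  = 0 - 4 + 0
  = -4
Equation: y = -4

y = -4


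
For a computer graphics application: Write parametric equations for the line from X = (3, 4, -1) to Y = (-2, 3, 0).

Direction vector d = Y - X = (-2 - 3, 3 - 4, 0 + 1) = (-5, -1, 1)
Parametric form r = X + t·d:
x = 3 - 5t, y = 4 - t, z = -1 + t

x = 3 - 5t, y = 4 - t, z = -1 + t


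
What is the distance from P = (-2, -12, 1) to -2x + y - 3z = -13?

distance = |a·x₀ + b·y₀ + c·z₀ - d| / √(a² + b² + c²)
  = |(-2)·(-2) + 1·(-12) + (-3)·1 - (-13)| / √((-2)² + 1² + (-3)²)
  = |4 - 12 - 3 + 13| / √(4 + 1 + 9)
  = |2| / √14
  = 2 / 3.742
  ≈ 0.5345

0.5345


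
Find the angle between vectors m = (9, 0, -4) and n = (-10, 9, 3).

m·n = 9·(-10) + 0·9 + (-4)·3 = -90 + 0 - 12 = -102
|m| = √(9² + 0² + (-4)²) = √97 ≈ 9.849
|n| = √((-10)² + 9² + 3²) = √190 ≈ 13.78
cos θ = (m·n)/(|m||n|) = -102/(9.849·13.78) ≈ -0.7513
θ = arccos(-0.7513) ≈ 138.7°

138.7°


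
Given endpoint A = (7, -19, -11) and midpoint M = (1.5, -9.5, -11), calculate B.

B = 2M - A
  = (2·1.5 - 7, 2·(-9.5) - (-19), 2·(-11) - (-11))
  = (3 - 7, -19 + 19, -22 + 11)
  = (-4, 0, -11)

(-4, 0, -11)


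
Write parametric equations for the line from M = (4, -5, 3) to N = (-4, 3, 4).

Direction vector d = N - M = (-4 - 4, 3 + 5, 4 - 3) = (-8, 8, 1)
Parametric form r = M + t·d:
x = 4 - 8t, y = -5 + 8t, z = 3 + t

x = 4 - 8t, y = -5 + 8t, z = 3 + t


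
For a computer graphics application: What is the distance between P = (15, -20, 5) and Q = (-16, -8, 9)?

d = √[(x₂-x₁)² + (y₂-y₁)² + (z₂-z₁)²]
  = √[(-31)² + 12² + 4²]
  = √[961 + 144 + 16]
  = √1121
  ≈ 33.48

33.48


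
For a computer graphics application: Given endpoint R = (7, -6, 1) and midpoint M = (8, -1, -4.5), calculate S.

S = 2M - R
  = (2·8 - 7, 2·(-1) - (-6), 2·(-4.5) - 1)
  = (16 - 7, -2 + 6, -9 - 1)
  = (9, 4, -10)

(9, 4, -10)


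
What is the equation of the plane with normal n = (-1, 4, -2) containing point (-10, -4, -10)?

The plane through P with normal n = (a, b, c) satisfies n·(r - P) = 0,
i.e. ax + by + cz = a·x₀ + b·y₀ + c·z₀.
d = (-1)·(-10) + 4·(-4) + (-2)·(-10)
  = 10 - 16 + 20
  = 14
Equation: -x + 4y - 2z = 14

-x + 4y - 2z = 14


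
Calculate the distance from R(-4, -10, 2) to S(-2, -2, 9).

d = √[(x₂-x₁)² + (y₂-y₁)² + (z₂-z₁)²]
  = √[2² + 8² + 7²]
  = √[4 + 64 + 49]
  = √117
  ≈ 10.82

10.82


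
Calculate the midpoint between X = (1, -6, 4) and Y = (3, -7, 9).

M = ((x₁+x₂)/2, (y₁+y₂)/2, (z₁+z₂)/2)
  = ((1 + 3)/2, (-6 - 7)/2, (4 + 9)/2)
  = (4/2, -13/2, 13/2)
  = (2, -6.5, 6.5)

(2, -6.5, 6.5)


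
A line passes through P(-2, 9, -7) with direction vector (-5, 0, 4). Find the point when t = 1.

P(t) = P + t·d
  = (-2 + (-5)·1, 9 + 0·1, -7 + 4·1)
  = (-2 - 5, 9 + 0, -7 + 4)
  = (-7, 9, -3)

(-7, 9, -3)


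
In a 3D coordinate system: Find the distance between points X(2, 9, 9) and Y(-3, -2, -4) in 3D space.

d = √[(x₂-x₁)² + (y₂-y₁)² + (z₂-z₁)²]
  = √[(-5)² + (-11)² + (-13)²]
  = √[25 + 121 + 169]
  = √315
  ≈ 17.75

17.75


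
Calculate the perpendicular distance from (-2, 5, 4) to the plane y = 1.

distance = |a·x₀ + b·y₀ + c·z₀ - d| / √(a² + b² + c²)
  = |0·(-2) + 1·5 + 0·4 - 1| / √(0² + 1² + 0²)
  = |0 + 5 + 0 - 1| / √(0 + 1 + 0)
  = |4| / √1
  = 4 / 1
  ≈ 4

4


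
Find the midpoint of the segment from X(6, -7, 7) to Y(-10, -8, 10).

M = ((x₁+x₂)/2, (y₁+y₂)/2, (z₁+z₂)/2)
  = ((6 - 10)/2, (-7 - 8)/2, (7 + 10)/2)
  = (-4/2, -15/2, 17/2)
  = (-2, -7.5, 8.5)

(-2, -7.5, 8.5)


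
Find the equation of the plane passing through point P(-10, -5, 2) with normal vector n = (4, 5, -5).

The plane through P with normal n = (a, b, c) satisfies n·(r - P) = 0,
i.e. ax + by + cz = a·x₀ + b·y₀ + c·z₀.
d = 4·(-10) + 5·(-5) + (-5)·2
  = -40 - 25 - 10
  = -75
Equation: 4x + 5y - 5z = -75

4x + 5y - 5z = -75


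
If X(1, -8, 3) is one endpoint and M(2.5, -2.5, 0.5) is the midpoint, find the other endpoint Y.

Y = 2M - X
  = (2·2.5 - 1, 2·(-2.5) - (-8), 2·0.5 - 3)
  = (5 - 1, -5 + 8, 1 - 3)
  = (4, 3, -2)

(4, 3, -2)


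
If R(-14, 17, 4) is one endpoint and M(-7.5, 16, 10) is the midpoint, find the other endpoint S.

S = 2M - R
  = (2·(-7.5) - (-14), 2·16 - 17, 2·10 - 4)
  = (-15 + 14, 32 - 17, 20 - 4)
  = (-1, 15, 16)

(-1, 15, 16)


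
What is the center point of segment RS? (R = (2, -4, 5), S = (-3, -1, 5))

M = ((x₁+x₂)/2, (y₁+y₂)/2, (z₁+z₂)/2)
  = ((2 - 3)/2, (-4 - 1)/2, (5 + 5)/2)
  = (-1/2, -5/2, 10/2)
  = (-0.5, -2.5, 5)

(-0.5, -2.5, 5)


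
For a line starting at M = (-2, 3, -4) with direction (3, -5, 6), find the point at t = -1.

P(t) = M + t·d
  = (-2 + 3·(-1), 3 + (-5)·(-1), -4 + 6·(-1))
  = (-2 - 3, 3 + 5, -4 - 6)
  = (-5, 8, -10)

(-5, 8, -10)


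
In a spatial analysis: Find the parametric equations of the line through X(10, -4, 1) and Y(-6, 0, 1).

Direction vector d = Y - X = (-6 - 10, 0 + 4, 1 - 1) = (-16, 4, 0)
Parametric form r = X + t·d:
x = 10 - 16t, y = -4 + 4t, z = 1

x = 10 - 16t, y = -4 + 4t, z = 1


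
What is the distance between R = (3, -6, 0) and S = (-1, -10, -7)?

d = √[(x₂-x₁)² + (y₂-y₁)² + (z₂-z₁)²]
  = √[(-4)² + (-4)² + (-7)²]
  = √[16 + 16 + 49]
  = √81
  ≈ 9

9


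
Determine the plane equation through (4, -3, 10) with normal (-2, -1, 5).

The plane through P with normal n = (a, b, c) satisfies n·(r - P) = 0,
i.e. ax + by + cz = a·x₀ + b·y₀ + c·z₀.
d = (-2)·4 + (-1)·(-3) + 5·10
  = -8 + 3 + 50
  = 45
Equation: -2x - y + 5z = 45

-2x - y + 5z = 45


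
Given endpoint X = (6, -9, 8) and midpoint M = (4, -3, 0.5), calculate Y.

Y = 2M - X
  = (2·4 - 6, 2·(-3) - (-9), 2·0.5 - 8)
  = (8 - 6, -6 + 9, 1 - 8)
  = (2, 3, -7)

(2, 3, -7)


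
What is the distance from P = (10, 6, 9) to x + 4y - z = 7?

distance = |a·x₀ + b·y₀ + c·z₀ - d| / √(a² + b² + c²)
  = |1·10 + 4·6 + (-1)·9 - 7| / √(1² + 4² + (-1)²)
  = |10 + 24 - 9 - 7| / √(1 + 16 + 1)
  = |18| / √18
  = 18 / 4.243
  ≈ 4.243

4.243


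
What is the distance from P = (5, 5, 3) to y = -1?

distance = |a·x₀ + b·y₀ + c·z₀ - d| / √(a² + b² + c²)
  = |0·5 + 1·5 + 0·3 - (-1)| / √(0² + 1² + 0²)
  = |0 + 5 + 0 + 1| / √(0 + 1 + 0)
  = |6| / √1
  = 6 / 1
  ≈ 6

6


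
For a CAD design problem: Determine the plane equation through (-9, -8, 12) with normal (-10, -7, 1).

The plane through P with normal n = (a, b, c) satisfies n·(r - P) = 0,
i.e. ax + by + cz = a·x₀ + b·y₀ + c·z₀.
d = (-10)·(-9) + (-7)·(-8) + 1·12
  = 90 + 56 + 12
  = 158
Equation: -10x - 7y + z = 158

-10x - 7y + z = 158


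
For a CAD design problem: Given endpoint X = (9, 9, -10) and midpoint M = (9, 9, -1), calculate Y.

Y = 2M - X
  = (2·9 - 9, 2·9 - 9, 2·(-1) - (-10))
  = (18 - 9, 18 - 9, -2 + 10)
  = (9, 9, 8)

(9, 9, 8)


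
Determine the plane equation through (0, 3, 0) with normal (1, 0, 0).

The plane through P with normal n = (a, b, c) satisfies n·(r - P) = 0,
i.e. ax + by + cz = a·x₀ + b·y₀ + c·z₀.
d = 1·0 + 0·3 + 0·0
  = 0 + 0 + 0
  = 0
Equation: x = 0

x = 0


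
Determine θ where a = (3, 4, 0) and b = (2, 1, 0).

a·b = 3·2 + 4·1 + 0·0 = 6 + 4 + 0 = 10
|a| = √(3² + 4² + 0²) = √25 ≈ 5
|b| = √(2² + 1² + 0²) = √5 ≈ 2.236
cos θ = (a·b)/(|a||b|) = 10/(5·2.236) ≈ 0.8944
θ = arccos(0.8944) ≈ 26.57°

26.57°


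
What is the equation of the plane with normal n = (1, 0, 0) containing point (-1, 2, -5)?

The plane through P with normal n = (a, b, c) satisfies n·(r - P) = 0,
i.e. ax + by + cz = a·x₀ + b·y₀ + c·z₀.
d = 1·(-1) + 0·2 + 0·(-5)
  = -1 + 0 + 0
  = -1
Equation: x = -1

x = -1


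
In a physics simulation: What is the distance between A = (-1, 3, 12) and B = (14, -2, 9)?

d = √[(x₂-x₁)² + (y₂-y₁)² + (z₂-z₁)²]
  = √[15² + (-5)² + (-3)²]
  = √[225 + 25 + 9]
  = √259
  ≈ 16.09

16.09


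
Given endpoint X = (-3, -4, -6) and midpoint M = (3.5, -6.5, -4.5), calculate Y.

Y = 2M - X
  = (2·3.5 - (-3), 2·(-6.5) - (-4), 2·(-4.5) - (-6))
  = (7 + 3, -13 + 4, -9 + 6)
  = (10, -9, -3)

(10, -9, -3)


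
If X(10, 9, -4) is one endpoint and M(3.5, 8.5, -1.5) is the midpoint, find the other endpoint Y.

Y = 2M - X
  = (2·3.5 - 10, 2·8.5 - 9, 2·(-1.5) - (-4))
  = (7 - 10, 17 - 9, -3 + 4)
  = (-3, 8, 1)

(-3, 8, 1)


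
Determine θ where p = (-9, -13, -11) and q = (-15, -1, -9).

p·q = (-9)·(-15) + (-13)·(-1) + (-11)·(-9) = 135 + 13 + 99 = 247
|p| = √((-9)² + (-13)² + (-11)²) = √371 ≈ 19.26
|q| = √((-15)² + (-1)² + (-9)²) = √307 ≈ 17.52
cos θ = (p·q)/(|p||q|) = 247/(19.26·17.52) ≈ 0.7319
θ = arccos(0.7319) ≈ 42.96°

42.96°


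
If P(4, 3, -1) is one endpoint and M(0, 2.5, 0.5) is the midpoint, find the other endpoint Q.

Q = 2M - P
  = (2·0 - 4, 2·2.5 - 3, 2·0.5 - (-1))
  = (0 - 4, 5 - 3, 1 + 1)
  = (-4, 2, 2)

(-4, 2, 2)


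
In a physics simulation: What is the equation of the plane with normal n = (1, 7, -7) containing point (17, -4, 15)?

The plane through P with normal n = (a, b, c) satisfies n·(r - P) = 0,
i.e. ax + by + cz = a·x₀ + b·y₀ + c·z₀.
d = 1·17 + 7·(-4) + (-7)·15
  = 17 - 28 - 105
  = -116
Equation: x + 7y - 7z = -116

x + 7y - 7z = -116


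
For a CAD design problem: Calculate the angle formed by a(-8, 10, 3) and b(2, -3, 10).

a·b = (-8)·2 + 10·(-3) + 3·10 = -16 - 30 + 30 = -16
|a| = √((-8)² + 10² + 3²) = √173 ≈ 13.15
|b| = √(2² + (-3)² + 10²) = √113 ≈ 10.63
cos θ = (a·b)/(|a||b|) = -16/(13.15·10.63) ≈ -0.1144
θ = arccos(-0.1144) ≈ 96.57°

96.57°


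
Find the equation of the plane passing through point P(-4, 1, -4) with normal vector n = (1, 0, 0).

The plane through P with normal n = (a, b, c) satisfies n·(r - P) = 0,
i.e. ax + by + cz = a·x₀ + b·y₀ + c·z₀.
d = 1·(-4) + 0·1 + 0·(-4)
  = -4 + 0 + 0
  = -4
Equation: x = -4

x = -4


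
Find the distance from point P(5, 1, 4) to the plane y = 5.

distance = |a·x₀ + b·y₀ + c·z₀ - d| / √(a² + b² + c²)
  = |0·5 + 1·1 + 0·4 - 5| / √(0² + 1² + 0²)
  = |0 + 1 + 0 - 5| / √(0 + 1 + 0)
  = |-4| / √1
  = 4 / 1
  ≈ 4

4


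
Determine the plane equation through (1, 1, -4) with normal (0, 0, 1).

The plane through P with normal n = (a, b, c) satisfies n·(r - P) = 0,
i.e. ax + by + cz = a·x₀ + b·y₀ + c·z₀.
d = 0·1 + 0·1 + 1·(-4)
  = 0 + 0 - 4
  = -4
Equation: z = -4

z = -4


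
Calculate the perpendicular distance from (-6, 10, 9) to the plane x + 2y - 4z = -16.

distance = |a·x₀ + b·y₀ + c·z₀ - d| / √(a² + b² + c²)
  = |1·(-6) + 2·10 + (-4)·9 - (-16)| / √(1² + 2² + (-4)²)
  = |-6 + 20 - 36 + 16| / √(1 + 4 + 16)
  = |-6| / √21
  = 6 / 4.583
  ≈ 1.309

1.309


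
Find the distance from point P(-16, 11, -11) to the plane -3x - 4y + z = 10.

distance = |a·x₀ + b·y₀ + c·z₀ - d| / √(a² + b² + c²)
  = |(-3)·(-16) + (-4)·11 + 1·(-11) - 10| / √((-3)² + (-4)² + 1²)
  = |48 - 44 - 11 - 10| / √(9 + 16 + 1)
  = |-17| / √26
  = 17 / 5.099
  ≈ 3.334

3.334


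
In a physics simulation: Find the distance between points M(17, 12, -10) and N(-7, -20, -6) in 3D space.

d = √[(x₂-x₁)² + (y₂-y₁)² + (z₂-z₁)²]
  = √[(-24)² + (-32)² + 4²]
  = √[576 + 1024 + 16]
  = √1616
  ≈ 40.2

40.2


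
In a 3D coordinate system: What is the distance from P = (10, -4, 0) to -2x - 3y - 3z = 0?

distance = |a·x₀ + b·y₀ + c·z₀ - d| / √(a² + b² + c²)
  = |(-2)·10 + (-3)·(-4) + (-3)·0 - 0| / √((-2)² + (-3)² + (-3)²)
  = |-20 + 12 + 0 + 0| / √(4 + 9 + 9)
  = |-8| / √22
  = 8 / 4.69
  ≈ 1.706

1.706


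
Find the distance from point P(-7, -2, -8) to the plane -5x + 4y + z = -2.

distance = |a·x₀ + b·y₀ + c·z₀ - d| / √(a² + b² + c²)
  = |(-5)·(-7) + 4·(-2) + 1·(-8) - (-2)| / √((-5)² + 4² + 1²)
  = |35 - 8 - 8 + 2| / √(25 + 16 + 1)
  = |21| / √42
  = 21 / 6.481
  ≈ 3.24

3.24


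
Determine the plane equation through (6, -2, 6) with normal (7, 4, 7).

The plane through P with normal n = (a, b, c) satisfies n·(r - P) = 0,
i.e. ax + by + cz = a·x₀ + b·y₀ + c·z₀.
d = 7·6 + 4·(-2) + 7·6
  = 42 - 8 + 42
  = 76
Equation: 7x + 4y + 7z = 76

7x + 4y + 7z = 76


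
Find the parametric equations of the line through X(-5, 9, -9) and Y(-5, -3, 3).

Direction vector d = Y - X = (-5 + 5, -3 - 9, 3 + 9) = (0, -12, 12)
Parametric form r = X + t·d:
x = -5, y = 9 - 12t, z = -9 + 12t

x = -5, y = 9 - 12t, z = -9 + 12t


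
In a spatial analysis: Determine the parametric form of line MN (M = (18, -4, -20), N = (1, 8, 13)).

Direction vector d = N - M = (1 - 18, 8 + 4, 13 + 20) = (-17, 12, 33)
Parametric form r = M + t·d:
x = 18 - 17t, y = -4 + 12t, z = -20 + 33t

x = 18 - 17t, y = -4 + 12t, z = -20 + 33t


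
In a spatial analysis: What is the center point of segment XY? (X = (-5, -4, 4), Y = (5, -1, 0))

M = ((x₁+x₂)/2, (y₁+y₂)/2, (z₁+z₂)/2)
  = ((-5 + 5)/2, (-4 - 1)/2, (4 + 0)/2)
  = (0/2, -5/2, 4/2)
  = (0, -2.5, 2)

(0, -2.5, 2)


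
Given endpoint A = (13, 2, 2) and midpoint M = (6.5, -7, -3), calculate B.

B = 2M - A
  = (2·6.5 - 13, 2·(-7) - 2, 2·(-3) - 2)
  = (13 - 13, -14 - 2, -6 - 2)
  = (0, -16, -8)

(0, -16, -8)


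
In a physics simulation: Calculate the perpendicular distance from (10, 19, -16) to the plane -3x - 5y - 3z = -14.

distance = |a·x₀ + b·y₀ + c·z₀ - d| / √(a² + b² + c²)
  = |(-3)·10 + (-5)·19 + (-3)·(-16) - (-14)| / √((-3)² + (-5)² + (-3)²)
  = |-30 - 95 + 48 + 14| / √(9 + 25 + 9)
  = |-63| / √43
  = 63 / 6.557
  ≈ 9.607

9.607


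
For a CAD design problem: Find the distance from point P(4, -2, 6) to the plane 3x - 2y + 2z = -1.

distance = |a·x₀ + b·y₀ + c·z₀ - d| / √(a² + b² + c²)
  = |3·4 + (-2)·(-2) + 2·6 - (-1)| / √(3² + (-2)² + 2²)
  = |12 + 4 + 12 + 1| / √(9 + 4 + 4)
  = |29| / √17
  = 29 / 4.123
  ≈ 7.034

7.034


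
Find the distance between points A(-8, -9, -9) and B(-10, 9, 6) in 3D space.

d = √[(x₂-x₁)² + (y₂-y₁)² + (z₂-z₁)²]
  = √[(-2)² + 18² + 15²]
  = √[4 + 324 + 225]
  = √553
  ≈ 23.52

23.52


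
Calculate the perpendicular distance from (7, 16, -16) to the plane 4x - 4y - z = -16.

distance = |a·x₀ + b·y₀ + c·z₀ - d| / √(a² + b² + c²)
  = |4·7 + (-4)·16 + (-1)·(-16) - (-16)| / √(4² + (-4)² + (-1)²)
  = |28 - 64 + 16 + 16| / √(16 + 16 + 1)
  = |-4| / √33
  = 4 / 5.745
  ≈ 0.6963

0.6963


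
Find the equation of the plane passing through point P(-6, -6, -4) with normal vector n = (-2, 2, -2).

The plane through P with normal n = (a, b, c) satisfies n·(r - P) = 0,
i.e. ax + by + cz = a·x₀ + b·y₀ + c·z₀.
d = (-2)·(-6) + 2·(-6) + (-2)·(-4)
  = 12 - 12 + 8
  = 8
Equation: -2x + 2y - 2z = 8

-2x + 2y - 2z = 8


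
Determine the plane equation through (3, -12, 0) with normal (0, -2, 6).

The plane through P with normal n = (a, b, c) satisfies n·(r - P) = 0,
i.e. ax + by + cz = a·x₀ + b·y₀ + c·z₀.
d = 0·3 + (-2)·(-12) + 6·0
  = 0 + 24 + 0
  = 24
Equation: -2y + 6z = 24

-2y + 6z = 24


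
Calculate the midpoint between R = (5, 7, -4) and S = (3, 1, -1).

M = ((x₁+x₂)/2, (y₁+y₂)/2, (z₁+z₂)/2)
  = ((5 + 3)/2, (7 + 1)/2, (-4 - 1)/2)
  = (8/2, 8/2, -5/2)
  = (4, 4, -2.5)

(4, 4, -2.5)


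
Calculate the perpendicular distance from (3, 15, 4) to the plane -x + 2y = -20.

distance = |a·x₀ + b·y₀ + c·z₀ - d| / √(a² + b² + c²)
  = |(-1)·3 + 2·15 + 0·4 - (-20)| / √((-1)² + 2² + 0²)
  = |-3 + 30 + 0 + 20| / √(1 + 4 + 0)
  = |47| / √5
  = 47 / 2.236
  ≈ 21.02

21.02


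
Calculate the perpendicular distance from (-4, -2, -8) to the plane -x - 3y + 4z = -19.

distance = |a·x₀ + b·y₀ + c·z₀ - d| / √(a² + b² + c²)
  = |(-1)·(-4) + (-3)·(-2) + 4·(-8) - (-19)| / √((-1)² + (-3)² + 4²)
  = |4 + 6 - 32 + 19| / √(1 + 9 + 16)
  = |-3| / √26
  = 3 / 5.099
  ≈ 0.5883

0.5883


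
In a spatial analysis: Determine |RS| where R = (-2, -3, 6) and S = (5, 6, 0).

d = √[(x₂-x₁)² + (y₂-y₁)² + (z₂-z₁)²]
  = √[7² + 9² + (-6)²]
  = √[49 + 81 + 36]
  = √166
  ≈ 12.88

12.88


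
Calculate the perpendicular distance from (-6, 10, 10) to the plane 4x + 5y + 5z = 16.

distance = |a·x₀ + b·y₀ + c·z₀ - d| / √(a² + b² + c²)
  = |4·(-6) + 5·10 + 5·10 - 16| / √(4² + 5² + 5²)
  = |-24 + 50 + 50 - 16| / √(16 + 25 + 25)
  = |60| / √66
  = 60 / 8.124
  ≈ 7.385

7.385


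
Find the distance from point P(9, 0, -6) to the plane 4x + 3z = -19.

distance = |a·x₀ + b·y₀ + c·z₀ - d| / √(a² + b² + c²)
  = |4·9 + 0·0 + 3·(-6) - (-19)| / √(4² + 0² + 3²)
  = |36 + 0 - 18 + 19| / √(16 + 0 + 9)
  = |37| / √25
  = 37 / 5
  ≈ 7.4

7.4


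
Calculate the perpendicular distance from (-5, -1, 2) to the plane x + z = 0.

distance = |a·x₀ + b·y₀ + c·z₀ - d| / √(a² + b² + c²)
  = |1·(-5) + 0·(-1) + 1·2 - 0| / √(1² + 0² + 1²)
  = |-5 + 0 + 2 + 0| / √(1 + 0 + 1)
  = |-3| / √2
  = 3 / 1.414
  ≈ 2.121

2.121


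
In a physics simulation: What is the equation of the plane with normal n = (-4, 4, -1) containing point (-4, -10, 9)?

The plane through P with normal n = (a, b, c) satisfies n·(r - P) = 0,
i.e. ax + by + cz = a·x₀ + b·y₀ + c·z₀.
d = (-4)·(-4) + 4·(-10) + (-1)·9
  = 16 - 40 - 9
  = -33
Equation: -4x + 4y - z = -33

-4x + 4y - z = -33


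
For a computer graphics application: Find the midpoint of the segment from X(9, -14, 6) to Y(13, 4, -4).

M = ((x₁+x₂)/2, (y₁+y₂)/2, (z₁+z₂)/2)
  = ((9 + 13)/2, (-14 + 4)/2, (6 - 4)/2)
  = (22/2, -10/2, 2/2)
  = (11, -5, 1)

(11, -5, 1)


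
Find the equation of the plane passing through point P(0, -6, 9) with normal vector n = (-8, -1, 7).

The plane through P with normal n = (a, b, c) satisfies n·(r - P) = 0,
i.e. ax + by + cz = a·x₀ + b·y₀ + c·z₀.
d = (-8)·0 + (-1)·(-6) + 7·9
  = 0 + 6 + 63
  = 69
Equation: -8x - y + 7z = 69

-8x - y + 7z = 69


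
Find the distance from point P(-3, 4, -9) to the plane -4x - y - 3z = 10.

distance = |a·x₀ + b·y₀ + c·z₀ - d| / √(a² + b² + c²)
  = |(-4)·(-3) + (-1)·4 + (-3)·(-9) - 10| / √((-4)² + (-1)² + (-3)²)
  = |12 - 4 + 27 - 10| / √(16 + 1 + 9)
  = |25| / √26
  = 25 / 5.099
  ≈ 4.903

4.903


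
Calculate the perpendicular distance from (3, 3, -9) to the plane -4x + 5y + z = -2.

distance = |a·x₀ + b·y₀ + c·z₀ - d| / √(a² + b² + c²)
  = |(-4)·3 + 5·3 + 1·(-9) - (-2)| / √((-4)² + 5² + 1²)
  = |-12 + 15 - 9 + 2| / √(16 + 25 + 1)
  = |-4| / √42
  = 4 / 6.481
  ≈ 0.6172

0.6172


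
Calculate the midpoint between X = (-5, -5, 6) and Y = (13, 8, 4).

M = ((x₁+x₂)/2, (y₁+y₂)/2, (z₁+z₂)/2)
  = ((-5 + 13)/2, (-5 + 8)/2, (6 + 4)/2)
  = (8/2, 3/2, 10/2)
  = (4, 1.5, 5)

(4, 1.5, 5)


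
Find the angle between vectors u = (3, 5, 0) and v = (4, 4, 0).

u·v = 3·4 + 5·4 + 0·0 = 12 + 20 + 0 = 32
|u| = √(3² + 5² + 0²) = √34 ≈ 5.831
|v| = √(4² + 4² + 0²) = √32 ≈ 5.657
cos θ = (u·v)/(|u||v|) = 32/(5.831·5.657) ≈ 0.9701
θ = arccos(0.9701) ≈ 14.04°

14.04°


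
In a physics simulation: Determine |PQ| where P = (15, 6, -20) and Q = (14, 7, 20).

d = √[(x₂-x₁)² + (y₂-y₁)² + (z₂-z₁)²]
  = √[(-1)² + 1² + 40²]
  = √[1 + 1 + 1600]
  = √1602
  ≈ 40.02

40.02


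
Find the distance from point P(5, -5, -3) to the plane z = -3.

distance = |a·x₀ + b·y₀ + c·z₀ - d| / √(a² + b² + c²)
  = |0·5 + 0·(-5) + 1·(-3) - (-3)| / √(0² + 0² + 1²)
  = |0 + 0 - 3 + 3| / √(0 + 0 + 1)
  = |0| / √1
  = 0 / 1
  ≈ 0

0


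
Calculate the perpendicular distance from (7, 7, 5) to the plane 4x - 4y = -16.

distance = |a·x₀ + b·y₀ + c·z₀ - d| / √(a² + b² + c²)
  = |4·7 + (-4)·7 + 0·5 - (-16)| / √(4² + (-4)² + 0²)
  = |28 - 28 + 0 + 16| / √(16 + 16 + 0)
  = |16| / √32
  = 16 / 5.657
  ≈ 2.828

2.828


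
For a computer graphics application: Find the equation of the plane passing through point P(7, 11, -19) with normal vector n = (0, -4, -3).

The plane through P with normal n = (a, b, c) satisfies n·(r - P) = 0,
i.e. ax + by + cz = a·x₀ + b·y₀ + c·z₀.
d = 0·7 + (-4)·11 + (-3)·(-19)
  = 0 - 44 + 57
  = 13
Equation: -4y - 3z = 13

-4y - 3z = 13


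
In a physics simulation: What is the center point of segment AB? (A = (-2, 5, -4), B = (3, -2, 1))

M = ((x₁+x₂)/2, (y₁+y₂)/2, (z₁+z₂)/2)
  = ((-2 + 3)/2, (5 - 2)/2, (-4 + 1)/2)
  = (1/2, 3/2, -3/2)
  = (0.5, 1.5, -1.5)

(0.5, 1.5, -1.5)


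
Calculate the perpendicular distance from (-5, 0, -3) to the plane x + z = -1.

distance = |a·x₀ + b·y₀ + c·z₀ - d| / √(a² + b² + c²)
  = |1·(-5) + 0·0 + 1·(-3) - (-1)| / √(1² + 0² + 1²)
  = |-5 + 0 - 3 + 1| / √(1 + 0 + 1)
  = |-7| / √2
  = 7 / 1.414
  ≈ 4.95

4.95


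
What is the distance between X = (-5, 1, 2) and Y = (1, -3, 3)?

d = √[(x₂-x₁)² + (y₂-y₁)² + (z₂-z₁)²]
  = √[6² + (-4)² + 1²]
  = √[36 + 16 + 1]
  = √53
  ≈ 7.28

7.28


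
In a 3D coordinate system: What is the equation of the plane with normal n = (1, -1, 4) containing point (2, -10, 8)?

The plane through P with normal n = (a, b, c) satisfies n·(r - P) = 0,
i.e. ax + by + cz = a·x₀ + b·y₀ + c·z₀.
d = 1·2 + (-1)·(-10) + 4·8
  = 2 + 10 + 32
  = 44
Equation: x - y + 4z = 44

x - y + 4z = 44


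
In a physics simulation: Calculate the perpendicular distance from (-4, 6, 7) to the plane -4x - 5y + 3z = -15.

distance = |a·x₀ + b·y₀ + c·z₀ - d| / √(a² + b² + c²)
  = |(-4)·(-4) + (-5)·6 + 3·7 - (-15)| / √((-4)² + (-5)² + 3²)
  = |16 - 30 + 21 + 15| / √(16 + 25 + 9)
  = |22| / √50
  = 22 / 7.071
  ≈ 3.111

3.111


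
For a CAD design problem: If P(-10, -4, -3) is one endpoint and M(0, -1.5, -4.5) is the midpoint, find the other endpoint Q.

Q = 2M - P
  = (2·0 - (-10), 2·(-1.5) - (-4), 2·(-4.5) - (-3))
  = (0 + 10, -3 + 4, -9 + 3)
  = (10, 1, -6)

(10, 1, -6)


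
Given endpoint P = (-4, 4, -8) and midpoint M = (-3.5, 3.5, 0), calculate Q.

Q = 2M - P
  = (2·(-3.5) - (-4), 2·3.5 - 4, 2·0 - (-8))
  = (-7 + 4, 7 - 4, 0 + 8)
  = (-3, 3, 8)

(-3, 3, 8)


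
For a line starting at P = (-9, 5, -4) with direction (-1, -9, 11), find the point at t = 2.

P(t) = P + t·d
  = (-9 + (-1)·2, 5 + (-9)·2, -4 + 11·2)
  = (-9 - 2, 5 - 18, -4 + 22)
  = (-11, -13, 18)

(-11, -13, 18)


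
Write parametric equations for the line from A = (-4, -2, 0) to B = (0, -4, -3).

Direction vector d = B - A = (0 + 4, -4 + 2, -3 + 0) = (4, -2, -3)
Parametric form r = A + t·d:
x = -4 + 4t, y = -2 - 2t, z = 0 - 3t

x = -4 + 4t, y = -2 - 2t, z = 0 - 3t


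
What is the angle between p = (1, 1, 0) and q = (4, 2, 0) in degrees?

p·q = 1·4 + 1·2 + 0·0 = 4 + 2 + 0 = 6
|p| = √(1² + 1² + 0²) = √2 ≈ 1.414
|q| = √(4² + 2² + 0²) = √20 ≈ 4.472
cos θ = (p·q)/(|p||q|) = 6/(1.414·4.472) ≈ 0.9487
θ = arccos(0.9487) ≈ 18.43°

18.43°


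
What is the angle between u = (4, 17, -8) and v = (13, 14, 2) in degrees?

u·v = 4·13 + 17·14 + (-8)·2 = 52 + 238 - 16 = 274
|u| = √(4² + 17² + (-8)²) = √369 ≈ 19.21
|v| = √(13² + 14² + 2²) = √369 ≈ 19.21
cos θ = (u·v)/(|u||v|) = 274/(19.21·19.21) ≈ 0.7425
θ = arccos(0.7425) ≈ 42.05°

42.05°


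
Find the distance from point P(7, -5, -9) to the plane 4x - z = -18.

distance = |a·x₀ + b·y₀ + c·z₀ - d| / √(a² + b² + c²)
  = |4·7 + 0·(-5) + (-1)·(-9) - (-18)| / √(4² + 0² + (-1)²)
  = |28 + 0 + 9 + 18| / √(16 + 0 + 1)
  = |55| / √17
  = 55 / 4.123
  ≈ 13.34

13.34


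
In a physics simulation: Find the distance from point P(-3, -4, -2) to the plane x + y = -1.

distance = |a·x₀ + b·y₀ + c·z₀ - d| / √(a² + b² + c²)
  = |1·(-3) + 1·(-4) + 0·(-2) - (-1)| / √(1² + 1² + 0²)
  = |-3 - 4 + 0 + 1| / √(1 + 1 + 0)
  = |-6| / √2
  = 6 / 1.414
  ≈ 4.243

4.243


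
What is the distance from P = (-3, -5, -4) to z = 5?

distance = |a·x₀ + b·y₀ + c·z₀ - d| / √(a² + b² + c²)
  = |0·(-3) + 0·(-5) + 1·(-4) - 5| / √(0² + 0² + 1²)
  = |0 + 0 - 4 - 5| / √(0 + 0 + 1)
  = |-9| / √1
  = 9 / 1
  ≈ 9

9


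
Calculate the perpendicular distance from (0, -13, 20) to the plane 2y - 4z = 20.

distance = |a·x₀ + b·y₀ + c·z₀ - d| / √(a² + b² + c²)
  = |0·0 + 2·(-13) + (-4)·20 - 20| / √(0² + 2² + (-4)²)
  = |0 - 26 - 80 - 20| / √(0 + 4 + 16)
  = |-126| / √20
  = 126 / 4.472
  ≈ 28.17

28.17


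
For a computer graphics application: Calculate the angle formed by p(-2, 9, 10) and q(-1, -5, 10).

p·q = (-2)·(-1) + 9·(-5) + 10·10 = 2 - 45 + 100 = 57
|p| = √((-2)² + 9² + 10²) = √185 ≈ 13.6
|q| = √((-1)² + (-5)² + 10²) = √126 ≈ 11.22
cos θ = (p·q)/(|p||q|) = 57/(13.6·11.22) ≈ 0.3733
θ = arccos(0.3733) ≈ 68.08°

68.08°


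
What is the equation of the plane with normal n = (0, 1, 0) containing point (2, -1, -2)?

The plane through P with normal n = (a, b, c) satisfies n·(r - P) = 0,
i.e. ax + by + cz = a·x₀ + b·y₀ + c·z₀.
d = 0·2 + 1·(-1) + 0·(-2)
  = 0 - 1 + 0
  = -1
Equation: y = -1

y = -1


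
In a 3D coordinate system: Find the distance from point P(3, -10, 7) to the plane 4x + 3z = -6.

distance = |a·x₀ + b·y₀ + c·z₀ - d| / √(a² + b² + c²)
  = |4·3 + 0·(-10) + 3·7 - (-6)| / √(4² + 0² + 3²)
  = |12 + 0 + 21 + 6| / √(16 + 0 + 9)
  = |39| / √25
  = 39 / 5
  ≈ 7.8

7.8


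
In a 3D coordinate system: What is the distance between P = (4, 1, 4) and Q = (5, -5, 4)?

d = √[(x₂-x₁)² + (y₂-y₁)² + (z₂-z₁)²]
  = √[1² + (-6)² + 0²]
  = √[1 + 36 + 0]
  = √37
  ≈ 6.083

6.083


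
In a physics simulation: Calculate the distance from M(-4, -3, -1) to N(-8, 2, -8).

d = √[(x₂-x₁)² + (y₂-y₁)² + (z₂-z₁)²]
  = √[(-4)² + 5² + (-7)²]
  = √[16 + 25 + 49]
  = √90
  ≈ 9.487

9.487


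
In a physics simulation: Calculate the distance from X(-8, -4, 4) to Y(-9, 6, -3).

d = √[(x₂-x₁)² + (y₂-y₁)² + (z₂-z₁)²]
  = √[(-1)² + 10² + (-7)²]
  = √[1 + 100 + 49]
  = √150
  ≈ 12.25

12.25


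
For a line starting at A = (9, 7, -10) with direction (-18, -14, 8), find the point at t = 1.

P(t) = A + t·d
  = (9 + (-18)·1, 7 + (-14)·1, -10 + 8·1)
  = (9 - 18, 7 - 14, -10 + 8)
  = (-9, -7, -2)

(-9, -7, -2)


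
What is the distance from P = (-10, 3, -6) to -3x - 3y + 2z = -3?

distance = |a·x₀ + b·y₀ + c·z₀ - d| / √(a² + b² + c²)
  = |(-3)·(-10) + (-3)·3 + 2·(-6) - (-3)| / √((-3)² + (-3)² + 2²)
  = |30 - 9 - 12 + 3| / √(9 + 9 + 4)
  = |12| / √22
  = 12 / 4.69
  ≈ 2.558

2.558


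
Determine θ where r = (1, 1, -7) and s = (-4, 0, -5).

r·s = 1·(-4) + 1·0 + (-7)·(-5) = -4 + 0 + 35 = 31
|r| = √(1² + 1² + (-7)²) = √51 ≈ 7.141
|s| = √((-4)² + 0² + (-5)²) = √41 ≈ 6.403
cos θ = (r·s)/(|r||s|) = 31/(7.141·6.403) ≈ 0.6779
θ = arccos(0.6779) ≈ 47.32°

47.32°


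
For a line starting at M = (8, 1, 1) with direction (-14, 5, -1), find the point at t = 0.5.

P(t) = M + t·d
  = (8 + (-14)·0.5, 1 + 5·0.5, 1 + (-1)·0.5)
  = (8 - 7, 1 + 2.5, 1 - 0.5)
  = (1, 3.5, 0.5)

(1, 3.5, 0.5)


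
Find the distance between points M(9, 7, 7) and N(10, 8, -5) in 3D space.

d = √[(x₂-x₁)² + (y₂-y₁)² + (z₂-z₁)²]
  = √[1² + 1² + (-12)²]
  = √[1 + 1 + 144]
  = √146
  ≈ 12.08

12.08


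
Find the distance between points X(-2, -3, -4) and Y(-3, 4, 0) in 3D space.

d = √[(x₂-x₁)² + (y₂-y₁)² + (z₂-z₁)²]
  = √[(-1)² + 7² + 4²]
  = √[1 + 49 + 16]
  = √66
  ≈ 8.124

8.124


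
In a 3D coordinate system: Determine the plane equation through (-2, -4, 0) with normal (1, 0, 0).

The plane through P with normal n = (a, b, c) satisfies n·(r - P) = 0,
i.e. ax + by + cz = a·x₀ + b·y₀ + c·z₀.
d = 1·(-2) + 0·(-4) + 0·0
  = -2 + 0 + 0
  = -2
Equation: x = -2

x = -2


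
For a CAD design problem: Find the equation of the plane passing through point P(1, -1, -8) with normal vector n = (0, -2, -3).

The plane through P with normal n = (a, b, c) satisfies n·(r - P) = 0,
i.e. ax + by + cz = a·x₀ + b·y₀ + c·z₀.
d = 0·1 + (-2)·(-1) + (-3)·(-8)
  = 0 + 2 + 24
  = 26
Equation: -2y - 3z = 26

-2y - 3z = 26


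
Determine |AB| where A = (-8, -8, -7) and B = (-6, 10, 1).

d = √[(x₂-x₁)² + (y₂-y₁)² + (z₂-z₁)²]
  = √[2² + 18² + 8²]
  = √[4 + 324 + 64]
  = √392
  ≈ 19.8

19.8


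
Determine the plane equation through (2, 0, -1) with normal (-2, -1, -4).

The plane through P with normal n = (a, b, c) satisfies n·(r - P) = 0,
i.e. ax + by + cz = a·x₀ + b·y₀ + c·z₀.
d = (-2)·2 + (-1)·0 + (-4)·(-1)
  = -4 + 0 + 4
  = 0
Equation: -2x - y - 4z = 0

-2x - y - 4z = 0


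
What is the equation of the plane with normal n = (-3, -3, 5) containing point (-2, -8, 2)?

The plane through P with normal n = (a, b, c) satisfies n·(r - P) = 0,
i.e. ax + by + cz = a·x₀ + b·y₀ + c·z₀.
d = (-3)·(-2) + (-3)·(-8) + 5·2
  = 6 + 24 + 10
  = 40
Equation: -3x - 3y + 5z = 40

-3x - 3y + 5z = 40


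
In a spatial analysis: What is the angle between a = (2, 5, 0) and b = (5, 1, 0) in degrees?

a·b = 2·5 + 5·1 + 0·0 = 10 + 5 + 0 = 15
|a| = √(2² + 5² + 0²) = √29 ≈ 5.385
|b| = √(5² + 1² + 0²) = √26 ≈ 5.099
cos θ = (a·b)/(|a||b|) = 15/(5.385·5.099) ≈ 0.5463
θ = arccos(0.5463) ≈ 56.89°

56.89°


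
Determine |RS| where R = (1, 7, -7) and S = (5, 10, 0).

d = √[(x₂-x₁)² + (y₂-y₁)² + (z₂-z₁)²]
  = √[4² + 3² + 7²]
  = √[16 + 9 + 49]
  = √74
  ≈ 8.602

8.602


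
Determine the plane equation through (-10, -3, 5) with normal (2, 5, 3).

The plane through P with normal n = (a, b, c) satisfies n·(r - P) = 0,
i.e. ax + by + cz = a·x₀ + b·y₀ + c·z₀.
d = 2·(-10) + 5·(-3) + 3·5
  = -20 - 15 + 15
  = -20
Equation: 2x + 5y + 3z = -20

2x + 5y + 3z = -20


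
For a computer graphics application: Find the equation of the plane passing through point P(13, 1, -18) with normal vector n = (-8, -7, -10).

The plane through P with normal n = (a, b, c) satisfies n·(r - P) = 0,
i.e. ax + by + cz = a·x₀ + b·y₀ + c·z₀.
d = (-8)·13 + (-7)·1 + (-10)·(-18)
  = -104 - 7 + 180
  = 69
Equation: -8x - 7y - 10z = 69

-8x - 7y - 10z = 69


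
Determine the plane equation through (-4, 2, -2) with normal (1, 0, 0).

The plane through P with normal n = (a, b, c) satisfies n·(r - P) = 0,
i.e. ax + by + cz = a·x₀ + b·y₀ + c·z₀.
d = 1·(-4) + 0·2 + 0·(-2)
  = -4 + 0 + 0
  = -4
Equation: x = -4

x = -4


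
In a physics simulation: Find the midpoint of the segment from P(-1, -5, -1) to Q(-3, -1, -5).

M = ((x₁+x₂)/2, (y₁+y₂)/2, (z₁+z₂)/2)
  = ((-1 - 3)/2, (-5 - 1)/2, (-1 - 5)/2)
  = (-4/2, -6/2, -6/2)
  = (-2, -3, -3)

(-2, -3, -3)


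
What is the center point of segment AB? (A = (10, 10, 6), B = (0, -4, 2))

M = ((x₁+x₂)/2, (y₁+y₂)/2, (z₁+z₂)/2)
  = ((10 + 0)/2, (10 - 4)/2, (6 + 2)/2)
  = (10/2, 6/2, 8/2)
  = (5, 3, 4)

(5, 3, 4)


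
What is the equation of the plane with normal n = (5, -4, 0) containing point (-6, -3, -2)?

The plane through P with normal n = (a, b, c) satisfies n·(r - P) = 0,
i.e. ax + by + cz = a·x₀ + b·y₀ + c·z₀.
d = 5·(-6) + (-4)·(-3) + 0·(-2)
  = -30 + 12 + 0
  = -18
Equation: 5x - 4y = -18

5x - 4y = -18


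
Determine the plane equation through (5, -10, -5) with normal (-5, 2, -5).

The plane through P with normal n = (a, b, c) satisfies n·(r - P) = 0,
i.e. ax + by + cz = a·x₀ + b·y₀ + c·z₀.
d = (-5)·5 + 2·(-10) + (-5)·(-5)
  = -25 - 20 + 25
  = -20
Equation: -5x + 2y - 5z = -20

-5x + 2y - 5z = -20


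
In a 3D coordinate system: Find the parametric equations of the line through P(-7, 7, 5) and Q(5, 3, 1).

Direction vector d = Q - P = (5 + 7, 3 - 7, 1 - 5) = (12, -4, -4)
Parametric form r = P + t·d:
x = -7 + 12t, y = 7 - 4t, z = 5 - 4t

x = -7 + 12t, y = 7 - 4t, z = 5 - 4t


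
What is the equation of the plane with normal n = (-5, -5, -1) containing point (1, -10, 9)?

The plane through P with normal n = (a, b, c) satisfies n·(r - P) = 0,
i.e. ax + by + cz = a·x₀ + b·y₀ + c·z₀.
d = (-5)·1 + (-5)·(-10) + (-1)·9
  = -5 + 50 - 9
  = 36
Equation: -5x - 5y - z = 36

-5x - 5y - z = 36
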